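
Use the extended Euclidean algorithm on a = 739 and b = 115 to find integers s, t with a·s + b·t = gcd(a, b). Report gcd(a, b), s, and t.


Euclidean algorithm on (739, 115) — divide until remainder is 0:
  739 = 6 · 115 + 49
  115 = 2 · 49 + 17
  49 = 2 · 17 + 15
  17 = 1 · 15 + 2
  15 = 7 · 2 + 1
  2 = 2 · 1 + 0
gcd(739, 115) = 1.
Track Bezout coefficients alongside the remainders: start with r₀ = 739 = a·1 + b·0 (s = 1, t = 0) and r₁ = 115 = a·0 + b·1 (s = 0, t = 1); each new remainder r_{k+1} = r_{k-1} − q_k·r_k inherits s_{k+1} = s_{k-1} − q_k·s_k, t_{k+1} = t_{k-1} − q_k·t_k, so r_k = a·s_k + b·t_k at every step:
  q = 6: r = 49, s = 1 − 6·0 = 1, t = 0 − 6·1 = -6  (check: 739·1 + 115·(-6) = 49)
  q = 2: r = 17, s = 0 − 2·1 = -2, t = 1 − 2·(-6) = 13  (check: 739·(-2) + 115·13 = 17)
  q = 2: r = 15, s = 1 − 2·(-2) = 5, t = -6 − 2·13 = -32  (check: 739·5 + 115·(-32) = 15)
  q = 1: r = 2, s = -2 − 1·5 = -7, t = 13 − 1·(-32) = 45  (check: 739·(-7) + 115·45 = 2)
  q = 7: r = 1, s = 5 − 7·(-7) = 54, t = -32 − 7·45 = -347  (check: 739·54 + 115·(-347) = 1)
The row with r = 1 (the gcd) gives the Bezout coefficients s = 54, t = -347.
Result: 739 · (54) + 115 · (-347) = 1.

gcd(739, 115) = 1; s = 54, t = -347 (check: 739·54 + 115·(-347) = 1).


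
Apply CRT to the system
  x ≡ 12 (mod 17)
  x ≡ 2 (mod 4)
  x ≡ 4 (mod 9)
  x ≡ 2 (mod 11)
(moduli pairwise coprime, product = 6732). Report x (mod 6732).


Product of moduli M = 17 · 4 · 9 · 11 = 6732.
Merge one congruence at a time:
  Start: x ≡ 12 (mod 17).
  Combine with x ≡ 2 (mod 4); new modulus lcm = 68.
    Write x = 12 + 17·t and substitute into x ≡ 2 (mod 4): 17·t ≡ 2 − 12 = -10 (mod 4).
    Reduce coefficients mod 4: 1·t ≡ 2 (mod 4).
    So t ≡ 2 (mod 4).
    Then x = 12 + 17·2 = 46, valid modulo lcm(17, 4) = 68: x ≡ 46 (mod 68).
  Combine with x ≡ 4 (mod 9); new modulus lcm = 612.
    Write x = 46 + 68·t and substitute into x ≡ 4 (mod 9): 68·t ≡ 4 − 46 = -42 (mod 9).
    Reduce coefficients mod 9: 5·t ≡ 3 (mod 9).
    The inverse of 5 mod 9 is 2 (since 5·2 = 10 = 1·9 + 1), so t ≡ 2·3 = 6 ≡ 6 (mod 9).
    Then x = 46 + 68·6 = 454, valid modulo lcm(68, 9) = 612: x ≡ 454 (mod 612).
  Combine with x ≡ 2 (mod 11); new modulus lcm = 6732.
    Write x = 454 + 612·t and substitute into x ≡ 2 (mod 11): 612·t ≡ 2 − 454 = -452 (mod 11).
    Reduce coefficients mod 11: 7·t ≡ 10 (mod 11).
    The inverse of 7 mod 11 is 8 (since 7·8 = 56 = 5·11 + 1), so t ≡ 8·10 = 80 ≡ 3 (mod 11).
    Then x = 454 + 612·3 = 2290, valid modulo lcm(612, 11) = 6732: x ≡ 2290 (mod 6732).
Verify against each original: 2290 mod 17 = 12, 2290 mod 4 = 2, 2290 mod 9 = 4, 2290 mod 11 = 2.

x ≡ 2290 (mod 6732).


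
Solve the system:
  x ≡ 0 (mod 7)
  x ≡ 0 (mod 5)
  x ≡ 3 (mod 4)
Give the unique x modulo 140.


Moduli 7, 5, 4 are pairwise coprime; by CRT there is a unique solution modulo M = 7 · 5 · 4 = 140.
Solve pairwise, accumulating the modulus:
  Start with x ≡ 0 (mod 7).
  Combine with x ≡ 0 (mod 5): since gcd(7, 5) = 1, we get a unique residue mod 35.
    Write x = 0 + 7·t and substitute into x ≡ 0 (mod 5): 7·t ≡ 0 − 0 = 0 (mod 5).
    Reduce coefficients mod 5: 2·t ≡ 0 (mod 5).
    The inverse of 2 mod 5 is 3 (since 2·3 = 6 = 1·5 + 1), so t ≡ 3·0 = 0 ≡ 0 (mod 5).
    Then x = 0 + 7·0 = 0, valid modulo lcm(7, 5) = 35: x ≡ 0 (mod 35).
  Combine with x ≡ 3 (mod 4): since gcd(35, 4) = 1, we get a unique residue mod 140.
    Write x = 0 + 35·t and substitute into x ≡ 3 (mod 4): 35·t ≡ 3 − 0 = 3 (mod 4).
    Reduce coefficients mod 4: 3·t ≡ 3 (mod 4).
    The inverse of 3 mod 4 is 3 (since 3·3 = 9 = 2·4 + 1), so t ≡ 3·3 = 9 ≡ 1 (mod 4).
    Then x = 0 + 35·1 = 35, valid modulo lcm(35, 4) = 140: x ≡ 35 (mod 140).
Verify: 35 mod 7 = 0 ✓, 35 mod 5 = 0 ✓, 35 mod 4 = 3 ✓.

x ≡ 35 (mod 140).


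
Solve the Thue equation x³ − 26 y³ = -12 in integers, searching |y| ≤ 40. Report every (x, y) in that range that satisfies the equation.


The equation is x³ - 26y³ = -12. For fixed y, x³ = 26·y³ − 12, so a solution requires the RHS to be a perfect cube.
Strategy: iterate y from -40 to 40, compute RHS = 26·y³ − 12, and check whether it is a (positive or negative) perfect cube.
Check small values of y:
  y = 0: RHS = -12 is not a perfect cube.
  y = 1: RHS = 14 is not a perfect cube.
  y = -1: RHS = -38 is not a perfect cube.
  y = 2: RHS = 196 is not a perfect cube.
  y = -2: RHS = -220 is not a perfect cube.
  y = 3: RHS = 690 is not a perfect cube.
  y = -3: RHS = -714 is not a perfect cube.
Continuing the search up to |y| = 40 finds no solutions either.
No (x, y) in the scanned range satisfies the equation.

No integer solutions with |y| ≤ 40.


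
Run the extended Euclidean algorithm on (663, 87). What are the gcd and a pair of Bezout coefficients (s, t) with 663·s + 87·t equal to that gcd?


Euclidean algorithm on (663, 87) — divide until remainder is 0:
  663 = 7 · 87 + 54
  87 = 1 · 54 + 33
  54 = 1 · 33 + 21
  33 = 1 · 21 + 12
  21 = 1 · 12 + 9
  12 = 1 · 9 + 3
  9 = 3 · 3 + 0
gcd(663, 87) = 3.
Track Bezout coefficients alongside the remainders: start with r₀ = 663 = a·1 + b·0 (s = 1, t = 0) and r₁ = 87 = a·0 + b·1 (s = 0, t = 1); each new remainder r_{k+1} = r_{k-1} − q_k·r_k inherits s_{k+1} = s_{k-1} − q_k·s_k, t_{k+1} = t_{k-1} − q_k·t_k, so r_k = a·s_k + b·t_k at every step:
  q = 7: r = 54, s = 1 − 7·0 = 1, t = 0 − 7·1 = -7  (check: 663·1 + 87·(-7) = 54)
  q = 1: r = 33, s = 0 − 1·1 = -1, t = 1 − 1·(-7) = 8  (check: 663·(-1) + 87·8 = 33)
  q = 1: r = 21, s = 1 − 1·(-1) = 2, t = -7 − 1·8 = -15  (check: 663·2 + 87·(-15) = 21)
  q = 1: r = 12, s = -1 − 1·2 = -3, t = 8 − 1·(-15) = 23  (check: 663·(-3) + 87·23 = 12)
  q = 1: r = 9, s = 2 − 1·(-3) = 5, t = -15 − 1·23 = -38  (check: 663·5 + 87·(-38) = 9)
  q = 1: r = 3, s = -3 − 1·5 = -8, t = 23 − 1·(-38) = 61  (check: 663·(-8) + 87·61 = 3)
The row with r = 3 (the gcd) gives the Bezout coefficients s = -8, t = 61.
Result: 663 · (-8) + 87 · (61) = 3.

gcd(663, 87) = 3; s = -8, t = 61 (check: 663·(-8) + 87·61 = 3).


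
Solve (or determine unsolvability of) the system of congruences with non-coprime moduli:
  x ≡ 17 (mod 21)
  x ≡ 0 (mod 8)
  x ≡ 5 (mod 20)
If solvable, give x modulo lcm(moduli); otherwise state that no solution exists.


Moduli 21, 8, 20 are not pairwise coprime, so CRT works modulo lcm(m_i) when all pairwise compatibility conditions hold.
Pairwise compatibility: gcd(m_i, m_j) must divide a_i - a_j for every pair.
Merge one congruence at a time:
  Start: x ≡ 17 (mod 21).
  Combine with x ≡ 0 (mod 8): gcd(21, 8) = 1; 0 - 17 = -17, which IS divisible by 1, so compatible.
    Write x = 17 + 21·t and substitute into x ≡ 0 (mod 8): 21·t ≡ 0 − 17 = -17 (mod 8).
    Reduce coefficients mod 8: 5·t ≡ 7 (mod 8).
    The inverse of 5 mod 8 is 5 (since 5·5 = 25 = 3·8 + 1), so t ≡ 5·7 = 35 ≡ 3 (mod 8).
    Then x = 17 + 21·3 = 80, valid modulo lcm(21, 8) = 168: x ≡ 80 (mod 168).
  Combine with x ≡ 5 (mod 20): gcd(168, 20) = 4, and 5 - 80 = -75 is NOT divisible by 4.
    ⇒ system is inconsistent (no integer solution).

No solution (the system is inconsistent).


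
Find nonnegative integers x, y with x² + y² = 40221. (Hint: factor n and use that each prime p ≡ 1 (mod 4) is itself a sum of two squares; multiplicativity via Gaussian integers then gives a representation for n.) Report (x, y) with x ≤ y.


Step 1: Factor n = 40221 = 3^2 · 41 · 109.
Step 2: Check the mod-4 condition on each prime factor: 3 ≡ 3 (mod 4), exponent 2 (must be even); 41 ≡ 1 (mod 4), exponent 1; 109 ≡ 1 (mod 4), exponent 1.
All primes ≡ 3 (mod 4) appear to even exponent (or don't appear), so by the two-squares theorem n IS expressible as a sum of two squares.
Step 3: Build a representation. Group n = k² · m with k = 3 and m = 41 · 109 = 4469 (a product of primes ≡ 1 (mod 4)); a representation of m scales to one of n via (k·x)² + (k·y)² = k²(x² + y²). Each prime p ≡ 1 (mod 4) is itself a sum of two squares; find a² by testing p − a² for a perfect square:
  41: 41 − 1² = 40, 41 − 2² = 37, 41 − 3² = 32, 41 − 4² = 25 = 5² ⇒ 41 = 4² + 5².
  109: 109 − 1² = 108, 109 − 2² = 105, 109 − 3² = 100 = 10² ⇒ 109 = 3² + 10².
  Combine using the Brahmagupta–Fibonacci identity (a² + b²)(c² + d²) = (ac − bd)² + (ad + bc)² = (ac + bd)² + (ad − bc)²:
  41 · 109 = 4469: from (4² + 5²)(3² + 10²), take (4·3 − 5·10, 4·10 + 5·3) = (12 − 50, 40 + 15) = (-38, 55); dropping signs (only squares matter) gives (38, 55); check 38² + 55² = 1444 + 3025 = 4469 ✓.
  Scale by k = 3: (3·38, 3·55) = (114, 165).
Step 4: Order so x ≤ y and verify: 114² + 165² = 12996 + 27225 = 40221 = n. ✓

n = 40221 = 114² + 165² (one valid representation with x ≤ y).


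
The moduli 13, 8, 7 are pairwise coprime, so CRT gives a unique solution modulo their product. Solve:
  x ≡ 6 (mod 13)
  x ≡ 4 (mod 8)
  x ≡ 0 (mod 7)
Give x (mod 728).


Moduli 13, 8, 7 are pairwise coprime; by CRT there is a unique solution modulo M = 13 · 8 · 7 = 728.
Solve pairwise, accumulating the modulus:
  Start with x ≡ 6 (mod 13).
  Combine with x ≡ 4 (mod 8): since gcd(13, 8) = 1, we get a unique residue mod 104.
    Write x = 6 + 13·t and substitute into x ≡ 4 (mod 8): 13·t ≡ 4 − 6 = -2 (mod 8).
    Reduce coefficients mod 8: 5·t ≡ 6 (mod 8).
    The inverse of 5 mod 8 is 5 (since 5·5 = 25 = 3·8 + 1), so t ≡ 5·6 = 30 ≡ 6 (mod 8).
    Then x = 6 + 13·6 = 84, valid modulo lcm(13, 8) = 104: x ≡ 84 (mod 104).
  Combine with x ≡ 0 (mod 7): since gcd(104, 7) = 1, we get a unique residue mod 728.
    Write x = 84 + 104·t and substitute into x ≡ 0 (mod 7): 104·t ≡ 0 − 84 = -84 (mod 7).
    Reduce coefficients mod 7: 6·t ≡ 0 (mod 7).
    The inverse of 6 mod 7 is 6 (since 6·6 = 36 = 5·7 + 1), so t ≡ 6·0 = 0 ≡ 0 (mod 7).
    Then x = 84 + 104·0 = 84, valid modulo lcm(104, 7) = 728: x ≡ 84 (mod 728).
Verify: 84 mod 13 = 6 ✓, 84 mod 8 = 4 ✓, 84 mod 7 = 0 ✓.

x ≡ 84 (mod 728).


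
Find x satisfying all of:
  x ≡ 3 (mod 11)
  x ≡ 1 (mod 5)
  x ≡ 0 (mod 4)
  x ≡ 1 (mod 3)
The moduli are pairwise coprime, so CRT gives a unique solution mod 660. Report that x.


Product of moduli M = 11 · 5 · 4 · 3 = 660.
Merge one congruence at a time:
  Start: x ≡ 3 (mod 11).
  Combine with x ≡ 1 (mod 5); new modulus lcm = 55.
    Write x = 3 + 11·t and substitute into x ≡ 1 (mod 5): 11·t ≡ 1 − 3 = -2 (mod 5).
    Reduce coefficients mod 5: 1·t ≡ 3 (mod 5).
    So t ≡ 3 (mod 5).
    Then x = 3 + 11·3 = 36, valid modulo lcm(11, 5) = 55: x ≡ 36 (mod 55).
  Combine with x ≡ 0 (mod 4); new modulus lcm = 220.
    Write x = 36 + 55·t and substitute into x ≡ 0 (mod 4): 55·t ≡ 0 − 36 = -36 (mod 4).
    Reduce coefficients mod 4: 3·t ≡ 0 (mod 4).
    The inverse of 3 mod 4 is 3 (since 3·3 = 9 = 2·4 + 1), so t ≡ 3·0 = 0 ≡ 0 (mod 4).
    Then x = 36 + 55·0 = 36, valid modulo lcm(55, 4) = 220: x ≡ 36 (mod 220).
  Combine with x ≡ 1 (mod 3); new modulus lcm = 660.
    Write x = 36 + 220·t and substitute into x ≡ 1 (mod 3): 220·t ≡ 1 − 36 = -35 (mod 3).
    Reduce coefficients mod 3: 1·t ≡ 1 (mod 3).
    So t ≡ 1 (mod 3).
    Then x = 36 + 220·1 = 256, valid modulo lcm(220, 3) = 660: x ≡ 256 (mod 660).
Verify against each original: 256 mod 11 = 3, 256 mod 5 = 1, 256 mod 4 = 0, 256 mod 3 = 1.

x ≡ 256 (mod 660).


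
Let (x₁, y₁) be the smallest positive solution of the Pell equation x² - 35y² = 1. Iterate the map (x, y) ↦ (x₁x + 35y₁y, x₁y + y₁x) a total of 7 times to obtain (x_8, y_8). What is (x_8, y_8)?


Step 1: Find the fundamental solution (x₁, y₁) of x² - 35y² = 1.
  Expand √35 as a continued fraction. a₀ = ⌊√35⌋ = 5; iterate m_{k+1} = d_k·a_k − m_k, d_{k+1} = (35 − m_{k+1}²)/d_k, a_{k+1} = ⌊(a₀ + m_{k+1})/d_{k+1}⌋ (starting m₀ = 0, d₀ = 1), with convergents p_k = a_k·p_{k-1} + p_{k-2}, q_k = a_k·q_{k-1} + q_{k-2} (p₋₁ = 1, q₋₁ = 0):
  k = 0: a₀ = 5; p₀/q₀ = 5/1; p₀² − 35·q₀² = 25 − 35 = -10.
  k = 1: m = 5, d = 10, a = ⌊(5 + 5)/10⌋ = 1; p/q = (1·5 + 1)/(1·1 + 0) = 6/1; p² − 35·q² = 36 − 35 = 1.
  The first convergent with p² − 35·q² = 1 gives the fundamental solution (x₁, y₁) = (6, 1).
Step 2: Apply the recurrence (x_{n+1}, y_{n+1}) = (x₁x_n + 35y₁y_n, x₁y_n + y₁x_n) repeatedly.
  From (x_1, y_1) = (6, 1): x_2 = 6·6 + 35·1·1 = 71; y_2 = 6·1 + 1·6 = 12.
  From (x_2, y_2) = (71, 12): x_3 = 6·71 + 35·1·12 = 846; y_3 = 6·12 + 1·71 = 143.
  From (x_3, y_3) = (846, 143): x_4 = 6·846 + 35·1·143 = 10081; y_4 = 6·143 + 1·846 = 1704.
  From (x_4, y_4) = (10081, 1704): x_5 = 6·10081 + 35·1·1704 = 120126; y_5 = 6·1704 + 1·10081 = 20305.
  From (x_5, y_5) = (120126, 20305): x_6 = 6·120126 + 35·1·20305 = 1431431; y_6 = 6·20305 + 1·120126 = 241956.
  From (x_6, y_6) = (1431431, 241956): x_7 = 6·1431431 + 35·1·241956 = 17057046; y_7 = 6·241956 + 1·1431431 = 2883167.
  From (x_7, y_7) = (17057046, 2883167): x_8 = 6·17057046 + 35·1·2883167 = 203253121; y_8 = 6·2883167 + 1·17057046 = 34356048.
Step 3: Verify x_8² - 35·y_8² = 41311831196240641 - 41311831196240640 = 1 (should be 1). ✓

(x_1, y_1) = (6, 1); (x_8, y_8) = (203253121, 34356048).


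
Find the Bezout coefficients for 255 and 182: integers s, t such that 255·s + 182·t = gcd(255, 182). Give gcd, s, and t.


Euclidean algorithm on (255, 182) — divide until remainder is 0:
  255 = 1 · 182 + 73
  182 = 2 · 73 + 36
  73 = 2 · 36 + 1
  36 = 36 · 1 + 0
gcd(255, 182) = 1.
Track Bezout coefficients alongside the remainders: start with r₀ = 255 = a·1 + b·0 (s = 1, t = 0) and r₁ = 182 = a·0 + b·1 (s = 0, t = 1); each new remainder r_{k+1} = r_{k-1} − q_k·r_k inherits s_{k+1} = s_{k-1} − q_k·s_k, t_{k+1} = t_{k-1} − q_k·t_k, so r_k = a·s_k + b·t_k at every step:
  q = 1: r = 73, s = 1 − 1·0 = 1, t = 0 − 1·1 = -1  (check: 255·1 + 182·(-1) = 73)
  q = 2: r = 36, s = 0 − 2·1 = -2, t = 1 − 2·(-1) = 3  (check: 255·(-2) + 182·3 = 36)
  q = 2: r = 1, s = 1 − 2·(-2) = 5, t = -1 − 2·3 = -7  (check: 255·5 + 182·(-7) = 1)
The row with r = 1 (the gcd) gives the Bezout coefficients s = 5, t = -7.
Result: 255 · (5) + 182 · (-7) = 1.

gcd(255, 182) = 1; s = 5, t = -7 (check: 255·5 + 182·(-7) = 1).


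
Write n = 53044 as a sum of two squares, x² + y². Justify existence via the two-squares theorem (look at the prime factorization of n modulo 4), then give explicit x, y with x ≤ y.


Step 1: Factor n = 53044 = 2^2 · 89 · 149.
Step 2: Check the mod-4 condition on each prime factor: 2 = 2 (special); 89 ≡ 1 (mod 4), exponent 1; 149 ≡ 1 (mod 4), exponent 1.
All primes ≡ 3 (mod 4) appear to even exponent (or don't appear), so by the two-squares theorem n IS expressible as a sum of two squares.
Step 3: Build a representation. Group n = k² · m with k = 2 and m = 89 · 149 = 13261 (a product of primes ≡ 1 (mod 4)); a representation of m scales to one of n via (k·x)² + (k·y)² = k²(x² + y²). Each prime p ≡ 1 (mod 4) is itself a sum of two squares; find a² by testing p − a² for a perfect square:
  89: 89 − 1² = 88, 89 − 2² = 85, 89 − 3² = 80, 89 − 4² = 73, 89 − 5² = 64 = 8² ⇒ 89 = 5² + 8².
  149: 149 − 1² = 148, 149 − 2² = 145, 149 − 3² = 140, 149 − 4² = 133, 149 − 5² = 124, 149 − 6² = 113, 149 − 7² = 100 = 10² ⇒ 149 = 7² + 10².
  Combine using the Brahmagupta–Fibonacci identity (a² + b²)(c² + d²) = (ac − bd)² + (ad + bc)² = (ac + bd)² + (ad − bc)²:
  89 · 149 = 13261: from (5² + 8²)(7² + 10²), take (5·7 − 8·10, 5·10 + 8·7) = (35 − 80, 50 + 56) = (-45, 106); dropping signs (only squares matter) gives (45, 106); check 45² + 106² = 2025 + 11236 = 13261 ✓.
  Scale by k = 2: (2·45, 2·106) = (90, 212).
Step 4: Order so x ≤ y and verify: 90² + 212² = 8100 + 44944 = 53044 = n. ✓

n = 53044 = 90² + 212² (one valid representation with x ≤ y).


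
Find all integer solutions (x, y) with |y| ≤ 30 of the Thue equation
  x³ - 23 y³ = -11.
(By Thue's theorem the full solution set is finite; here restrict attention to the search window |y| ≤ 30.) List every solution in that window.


The equation is x³ - 23y³ = -11. For fixed y, x³ = 23·y³ − 11, so a solution requires the RHS to be a perfect cube.
Strategy: iterate y from -30 to 30, compute RHS = 23·y³ − 11, and check whether it is a (positive or negative) perfect cube.
Check small values of y:
  y = 0: RHS = -11 is not a perfect cube.
  y = 1: RHS = 12 is not a perfect cube.
  y = -1: RHS = -34 is not a perfect cube.
  y = 2: RHS = 173 is not a perfect cube.
  y = -2: RHS = -195 is not a perfect cube.
  y = 3: RHS = 610 is not a perfect cube.
  y = -3: RHS = -632 is not a perfect cube.
Continuing the search up to |y| = 30 finds no solutions either.
No (x, y) in the scanned range satisfies the equation.

No integer solutions with |y| ≤ 30.


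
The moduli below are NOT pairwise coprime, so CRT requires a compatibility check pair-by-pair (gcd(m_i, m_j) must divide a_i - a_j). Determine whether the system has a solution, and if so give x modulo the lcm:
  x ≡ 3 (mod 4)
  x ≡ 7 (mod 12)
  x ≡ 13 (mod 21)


Moduli 4, 12, 21 are not pairwise coprime, so CRT works modulo lcm(m_i) when all pairwise compatibility conditions hold.
Pairwise compatibility: gcd(m_i, m_j) must divide a_i - a_j for every pair.
Merge one congruence at a time:
  Start: x ≡ 3 (mod 4).
  Combine with x ≡ 7 (mod 12): gcd(4, 12) = 4; 7 - 3 = 4, which IS divisible by 4, so compatible.
    Write x = 3 + 4·t and substitute into x ≡ 7 (mod 12): 4·t ≡ 7 − 3 = 4 (mod 12).
    Divide the congruence (and modulus) by g = 4: 1·t ≡ 1 (mod 3).
    So t ≡ 1 (mod 3).
    Then x = 3 + 4·1 = 7, valid modulo lcm(4, 12) = 12: x ≡ 7 (mod 12).
  Combine with x ≡ 13 (mod 21): gcd(12, 21) = 3; 13 - 7 = 6, which IS divisible by 3, so compatible.
    Write x = 7 + 12·t and substitute into x ≡ 13 (mod 21): 12·t ≡ 13 − 7 = 6 (mod 21).
    Divide the congruence (and modulus) by g = 3: 4·t ≡ 2 (mod 7).
    The inverse of 4 mod 7 is 2 (since 4·2 = 8 = 1·7 + 1), so t ≡ 2·2 = 4 ≡ 4 (mod 7).
    Then x = 7 + 12·4 = 55, valid modulo lcm(12, 21) = 84: x ≡ 55 (mod 84).
Verify: 55 mod 4 = 3, 55 mod 12 = 7, 55 mod 21 = 13.

x ≡ 55 (mod 84).


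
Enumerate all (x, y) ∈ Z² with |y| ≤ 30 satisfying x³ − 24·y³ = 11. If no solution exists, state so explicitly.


The equation is x³ - 24y³ = 11. For fixed y, x³ = 24·y³ + 11, so a solution requires the RHS to be a perfect cube.
Strategy: iterate y from -30 to 30, compute RHS = 24·y³ + 11, and check whether it is a (positive or negative) perfect cube.
Check small values of y:
  y = 0: RHS = 11 is not a perfect cube.
  y = 1: RHS = 35 is not a perfect cube.
  y = -1: RHS = -13 is not a perfect cube.
  y = 2: RHS = 203 is not a perfect cube.
  y = -2: RHS = -181 is not a perfect cube.
  y = 3: RHS = 659 is not a perfect cube.
  y = -3: RHS = -637 is not a perfect cube.
Continuing the search up to |y| = 30 finds no solutions either.
No (x, y) in the scanned range satisfies the equation.

No integer solutions with |y| ≤ 30.


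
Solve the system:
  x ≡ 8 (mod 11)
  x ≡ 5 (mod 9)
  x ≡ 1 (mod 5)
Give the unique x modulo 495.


Moduli 11, 9, 5 are pairwise coprime; by CRT there is a unique solution modulo M = 11 · 9 · 5 = 495.
Solve pairwise, accumulating the modulus:
  Start with x ≡ 8 (mod 11).
  Combine with x ≡ 5 (mod 9): since gcd(11, 9) = 1, we get a unique residue mod 99.
    Write x = 8 + 11·t and substitute into x ≡ 5 (mod 9): 11·t ≡ 5 − 8 = -3 (mod 9).
    Reduce coefficients mod 9: 2·t ≡ 6 (mod 9).
    The inverse of 2 mod 9 is 5 (since 2·5 = 10 = 1·9 + 1), so t ≡ 5·6 = 30 ≡ 3 (mod 9).
    Then x = 8 + 11·3 = 41, valid modulo lcm(11, 9) = 99: x ≡ 41 (mod 99).
  Combine with x ≡ 1 (mod 5): since gcd(99, 5) = 1, we get a unique residue mod 495.
    Write x = 41 + 99·t and substitute into x ≡ 1 (mod 5): 99·t ≡ 1 − 41 = -40 (mod 5).
    Reduce coefficients mod 5: 4·t ≡ 0 (mod 5).
    The inverse of 4 mod 5 is 4 (since 4·4 = 16 = 3·5 + 1), so t ≡ 4·0 = 0 ≡ 0 (mod 5).
    Then x = 41 + 99·0 = 41, valid modulo lcm(99, 5) = 495: x ≡ 41 (mod 495).
Verify: 41 mod 11 = 8 ✓, 41 mod 9 = 5 ✓, 41 mod 5 = 1 ✓.

x ≡ 41 (mod 495).


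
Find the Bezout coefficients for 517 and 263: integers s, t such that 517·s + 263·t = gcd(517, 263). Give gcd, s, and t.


Euclidean algorithm on (517, 263) — divide until remainder is 0:
  517 = 1 · 263 + 254
  263 = 1 · 254 + 9
  254 = 28 · 9 + 2
  9 = 4 · 2 + 1
  2 = 2 · 1 + 0
gcd(517, 263) = 1.
Track Bezout coefficients alongside the remainders: start with r₀ = 517 = a·1 + b·0 (s = 1, t = 0) and r₁ = 263 = a·0 + b·1 (s = 0, t = 1); each new remainder r_{k+1} = r_{k-1} − q_k·r_k inherits s_{k+1} = s_{k-1} − q_k·s_k, t_{k+1} = t_{k-1} − q_k·t_k, so r_k = a·s_k + b·t_k at every step:
  q = 1: r = 254, s = 1 − 1·0 = 1, t = 0 − 1·1 = -1  (check: 517·1 + 263·(-1) = 254)
  q = 1: r = 9, s = 0 − 1·1 = -1, t = 1 − 1·(-1) = 2  (check: 517·(-1) + 263·2 = 9)
  q = 28: r = 2, s = 1 − 28·(-1) = 29, t = -1 − 28·2 = -57  (check: 517·29 + 263·(-57) = 2)
  q = 4: r = 1, s = -1 − 4·29 = -117, t = 2 − 4·(-57) = 230  (check: 517·(-117) + 263·230 = 1)
The row with r = 1 (the gcd) gives the Bezout coefficients s = -117, t = 230.
Result: 517 · (-117) + 263 · (230) = 1.

gcd(517, 263) = 1; s = -117, t = 230 (check: 517·(-117) + 263·230 = 1).


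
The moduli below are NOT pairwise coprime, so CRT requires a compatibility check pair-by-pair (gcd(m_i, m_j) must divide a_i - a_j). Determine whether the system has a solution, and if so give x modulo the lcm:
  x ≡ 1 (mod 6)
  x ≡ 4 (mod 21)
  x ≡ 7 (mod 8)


Moduli 6, 21, 8 are not pairwise coprime, so CRT works modulo lcm(m_i) when all pairwise compatibility conditions hold.
Pairwise compatibility: gcd(m_i, m_j) must divide a_i - a_j for every pair.
Merge one congruence at a time:
  Start: x ≡ 1 (mod 6).
  Combine with x ≡ 4 (mod 21): gcd(6, 21) = 3; 4 - 1 = 3, which IS divisible by 3, so compatible.
    Write x = 1 + 6·t and substitute into x ≡ 4 (mod 21): 6·t ≡ 4 − 1 = 3 (mod 21).
    Divide the congruence (and modulus) by g = 3: 2·t ≡ 1 (mod 7).
    The inverse of 2 mod 7 is 4 (since 2·4 = 8 = 1·7 + 1), so t ≡ 4·1 = 4 ≡ 4 (mod 7).
    Then x = 1 + 6·4 = 25, valid modulo lcm(6, 21) = 42: x ≡ 25 (mod 42).
  Combine with x ≡ 7 (mod 8): gcd(42, 8) = 2; 7 - 25 = -18, which IS divisible by 2, so compatible.
    Write x = 25 + 42·t and substitute into x ≡ 7 (mod 8): 42·t ≡ 7 − 25 = -18 (mod 8).
    Divide the congruence (and modulus) by g = 2: 21·t ≡ -9 (mod 4).
    Reduce coefficients mod 4: 1·t ≡ 3 (mod 4).
    So t ≡ 3 (mod 4).
    Then x = 25 + 42·3 = 151, valid modulo lcm(42, 8) = 168: x ≡ 151 (mod 168).
Verify: 151 mod 6 = 1, 151 mod 21 = 4, 151 mod 8 = 7.

x ≡ 151 (mod 168).


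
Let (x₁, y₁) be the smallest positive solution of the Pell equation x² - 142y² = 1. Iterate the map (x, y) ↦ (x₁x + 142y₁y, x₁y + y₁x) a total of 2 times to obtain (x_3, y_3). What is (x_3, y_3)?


Step 1: Find the fundamental solution (x₁, y₁) of x² - 142y² = 1.
  Expand √142 as a continued fraction. a₀ = ⌊√142⌋ = 11; iterate m_{k+1} = d_k·a_k − m_k, d_{k+1} = (142 − m_{k+1}²)/d_k, a_{k+1} = ⌊(a₀ + m_{k+1})/d_{k+1}⌋ (starting m₀ = 0, d₀ = 1), with convergents p_k = a_k·p_{k-1} + p_{k-2}, q_k = a_k·q_{k-1} + q_{k-2} (p₋₁ = 1, q₋₁ = 0):
  k = 0: a₀ = 11; p₀/q₀ = 11/1; p₀² − 142·q₀² = 121 − 142 = -21.
  k = 1: m = 11, d = 21, a = ⌊(11 + 11)/21⌋ = 1; p/q = (1·11 + 1)/(1·1 + 0) = 12/1; p² − 142·q² = 144 − 142 = 2.
  k = 2: m = 10, d = 2, a = ⌊(11 + 10)/2⌋ = 10; p/q = (10·12 + 11)/(10·1 + 1) = 131/11; p² − 142·q² = 17161 − 17182 = -21.
  k = 3: m = 10, d = 21, a = ⌊(11 + 10)/21⌋ = 1; p/q = (1·131 + 12)/(1·11 + 1) = 143/12; p² − 142·q² = 20449 − 20448 = 1.
  The first convergent with p² − 142·q² = 1 gives the fundamental solution (x₁, y₁) = (143, 12).
Step 2: Apply the recurrence (x_{n+1}, y_{n+1}) = (x₁x_n + 142y₁y_n, x₁y_n + y₁x_n) repeatedly.
  From (x_1, y_1) = (143, 12): x_2 = 143·143 + 142·12·12 = 40897; y_2 = 143·12 + 12·143 = 3432.
  From (x_2, y_2) = (40897, 3432): x_3 = 143·40897 + 142·12·3432 = 11696399; y_3 = 143·3432 + 12·40897 = 981540.
Step 3: Verify x_3² - 142·y_3² = 136805749567201 - 136805749567200 = 1 (should be 1). ✓

(x_1, y_1) = (143, 12); (x_3, y_3) = (11696399, 981540).


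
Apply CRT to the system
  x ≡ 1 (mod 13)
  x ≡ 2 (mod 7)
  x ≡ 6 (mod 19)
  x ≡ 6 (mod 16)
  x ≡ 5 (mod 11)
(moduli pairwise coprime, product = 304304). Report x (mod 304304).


Product of moduli M = 13 · 7 · 19 · 16 · 11 = 304304.
Merge one congruence at a time:
  Start: x ≡ 1 (mod 13).
  Combine with x ≡ 2 (mod 7); new modulus lcm = 91.
    Write x = 1 + 13·t and substitute into x ≡ 2 (mod 7): 13·t ≡ 2 − 1 = 1 (mod 7).
    Reduce coefficients mod 7: 6·t ≡ 1 (mod 7).
    The inverse of 6 mod 7 is 6 (since 6·6 = 36 = 5·7 + 1), so t ≡ 6·1 = 6 ≡ 6 (mod 7).
    Then x = 1 + 13·6 = 79, valid modulo lcm(13, 7) = 91: x ≡ 79 (mod 91).
  Combine with x ≡ 6 (mod 19); new modulus lcm = 1729.
    Write x = 79 + 91·t and substitute into x ≡ 6 (mod 19): 91·t ≡ 6 − 79 = -73 (mod 19).
    Reduce coefficients mod 19: 15·t ≡ 3 (mod 19).
    The inverse of 15 mod 19 is 14 (since 15·14 = 210 = 11·19 + 1), so t ≡ 14·3 = 42 ≡ 4 (mod 19).
    Then x = 79 + 91·4 = 443, valid modulo lcm(91, 19) = 1729: x ≡ 443 (mod 1729).
  Combine with x ≡ 6 (mod 16); new modulus lcm = 27664.
    Write x = 443 + 1729·t and substitute into x ≡ 6 (mod 16): 1729·t ≡ 6 − 443 = -437 (mod 16).
    Reduce coefficients mod 16: 1·t ≡ 11 (mod 16).
    So t ≡ 11 (mod 16).
    Then x = 443 + 1729·11 = 19462, valid modulo lcm(1729, 16) = 27664: x ≡ 19462 (mod 27664).
  Combine with x ≡ 5 (mod 11); new modulus lcm = 304304.
    Write x = 19462 + 27664·t and substitute into x ≡ 5 (mod 11): 27664·t ≡ 5 − 19462 = -19457 (mod 11).
    Reduce coefficients mod 11: 10·t ≡ 2 (mod 11).
    The inverse of 10 mod 11 is 10 (since 10·10 = 100 = 9·11 + 1), so t ≡ 10·2 = 20 ≡ 9 (mod 11).
    Then x = 19462 + 27664·9 = 268438, valid modulo lcm(27664, 11) = 304304: x ≡ 268438 (mod 304304).
Verify against each original: 268438 mod 13 = 1, 268438 mod 7 = 2, 268438 mod 19 = 6, 268438 mod 16 = 6, 268438 mod 11 = 5.

x ≡ 268438 (mod 304304).


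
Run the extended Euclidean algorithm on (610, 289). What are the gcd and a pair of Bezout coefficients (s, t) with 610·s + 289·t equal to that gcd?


Euclidean algorithm on (610, 289) — divide until remainder is 0:
  610 = 2 · 289 + 32
  289 = 9 · 32 + 1
  32 = 32 · 1 + 0
gcd(610, 289) = 1.
Track Bezout coefficients alongside the remainders: start with r₀ = 610 = a·1 + b·0 (s = 1, t = 0) and r₁ = 289 = a·0 + b·1 (s = 0, t = 1); each new remainder r_{k+1} = r_{k-1} − q_k·r_k inherits s_{k+1} = s_{k-1} − q_k·s_k, t_{k+1} = t_{k-1} − q_k·t_k, so r_k = a·s_k + b·t_k at every step:
  q = 2: r = 32, s = 1 − 2·0 = 1, t = 0 − 2·1 = -2  (check: 610·1 + 289·(-2) = 32)
  q = 9: r = 1, s = 0 − 9·1 = -9, t = 1 − 9·(-2) = 19  (check: 610·(-9) + 289·19 = 1)
The row with r = 1 (the gcd) gives the Bezout coefficients s = -9, t = 19.
Result: 610 · (-9) + 289 · (19) = 1.

gcd(610, 289) = 1; s = -9, t = 19 (check: 610·(-9) + 289·19 = 1).


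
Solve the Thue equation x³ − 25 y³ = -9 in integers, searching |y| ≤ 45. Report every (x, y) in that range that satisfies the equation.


The equation is x³ - 25y³ = -9. For fixed y, x³ = 25·y³ − 9, so a solution requires the RHS to be a perfect cube.
Strategy: iterate y from -45 to 45, compute RHS = 25·y³ − 9, and check whether it is a (positive or negative) perfect cube.
Check small values of y:
  y = 0: RHS = -9 is not a perfect cube.
  y = 1: RHS = 16 is not a perfect cube.
  y = -1: RHS = -34 is not a perfect cube.
  y = 2: RHS = 191 is not a perfect cube.
  y = -2: RHS = -209 is not a perfect cube.
  y = 3: RHS = 666 is not a perfect cube.
  y = -3: RHS = -684 is not a perfect cube.
Continuing the search up to |y| = 45 finds no solutions either.
No (x, y) in the scanned range satisfies the equation.

No integer solutions with |y| ≤ 45.


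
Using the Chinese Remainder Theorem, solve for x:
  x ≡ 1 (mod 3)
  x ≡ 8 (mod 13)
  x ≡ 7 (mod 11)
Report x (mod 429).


Moduli 3, 13, 11 are pairwise coprime; by CRT there is a unique solution modulo M = 3 · 13 · 11 = 429.
Solve pairwise, accumulating the modulus:
  Start with x ≡ 1 (mod 3).
  Combine with x ≡ 8 (mod 13): since gcd(3, 13) = 1, we get a unique residue mod 39.
    Write x = 1 + 3·t and substitute into x ≡ 8 (mod 13): 3·t ≡ 8 − 1 = 7 (mod 13).
    The inverse of 3 mod 13 is 9 (since 3·9 = 27 = 2·13 + 1), so t ≡ 9·7 = 63 ≡ 11 (mod 13).
    Then x = 1 + 3·11 = 34, valid modulo lcm(3, 13) = 39: x ≡ 34 (mod 39).
  Combine with x ≡ 7 (mod 11): since gcd(39, 11) = 1, we get a unique residue mod 429.
    Write x = 34 + 39·t and substitute into x ≡ 7 (mod 11): 39·t ≡ 7 − 34 = -27 (mod 11).
    Reduce coefficients mod 11: 6·t ≡ 6 (mod 11).
    The inverse of 6 mod 11 is 2 (since 6·2 = 12 = 1·11 + 1), so t ≡ 2·6 = 12 ≡ 1 (mod 11).
    Then x = 34 + 39·1 = 73, valid modulo lcm(39, 11) = 429: x ≡ 73 (mod 429).
Verify: 73 mod 3 = 1 ✓, 73 mod 13 = 8 ✓, 73 mod 11 = 7 ✓.

x ≡ 73 (mod 429).


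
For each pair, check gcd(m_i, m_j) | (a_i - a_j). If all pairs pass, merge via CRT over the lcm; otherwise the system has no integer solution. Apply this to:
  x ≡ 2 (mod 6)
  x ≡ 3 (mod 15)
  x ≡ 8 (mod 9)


Moduli 6, 15, 9 are not pairwise coprime, so CRT works modulo lcm(m_i) when all pairwise compatibility conditions hold.
Pairwise compatibility: gcd(m_i, m_j) must divide a_i - a_j for every pair.
Merge one congruence at a time:
  Start: x ≡ 2 (mod 6).
  Combine with x ≡ 3 (mod 15): gcd(6, 15) = 3, and 3 - 2 = 1 is NOT divisible by 3.
    ⇒ system is inconsistent (no integer solution).

No solution (the system is inconsistent).


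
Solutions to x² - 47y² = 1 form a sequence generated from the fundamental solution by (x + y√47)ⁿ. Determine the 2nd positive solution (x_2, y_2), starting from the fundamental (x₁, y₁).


Step 1: Find the fundamental solution (x₁, y₁) of x² - 47y² = 1.
  Expand √47 as a continued fraction. a₀ = ⌊√47⌋ = 6; iterate m_{k+1} = d_k·a_k − m_k, d_{k+1} = (47 − m_{k+1}²)/d_k, a_{k+1} = ⌊(a₀ + m_{k+1})/d_{k+1}⌋ (starting m₀ = 0, d₀ = 1), with convergents p_k = a_k·p_{k-1} + p_{k-2}, q_k = a_k·q_{k-1} + q_{k-2} (p₋₁ = 1, q₋₁ = 0):
  k = 0: a₀ = 6; p₀/q₀ = 6/1; p₀² − 47·q₀² = 36 − 47 = -11.
  k = 1: m = 6, d = 11, a = ⌊(6 + 6)/11⌋ = 1; p/q = (1·6 + 1)/(1·1 + 0) = 7/1; p² − 47·q² = 49 − 47 = 2.
  k = 2: m = 5, d = 2, a = ⌊(6 + 5)/2⌋ = 5; p/q = (5·7 + 6)/(5·1 + 1) = 41/6; p² − 47·q² = 1681 − 1692 = -11.
  k = 3: m = 5, d = 11, a = ⌊(6 + 5)/11⌋ = 1; p/q = (1·41 + 7)/(1·6 + 1) = 48/7; p² − 47·q² = 2304 − 2303 = 1.
  The first convergent with p² − 47·q² = 1 gives the fundamental solution (x₁, y₁) = (48, 7).
Step 2: Apply the recurrence (x_{n+1}, y_{n+1}) = (x₁x_n + 47y₁y_n, x₁y_n + y₁x_n) repeatedly.
  From (x_1, y_1) = (48, 7): x_2 = 48·48 + 47·7·7 = 4607; y_2 = 48·7 + 7·48 = 672.
Step 3: Verify x_2² - 47·y_2² = 21224449 - 21224448 = 1 (should be 1). ✓

(x_1, y_1) = (48, 7); (x_2, y_2) = (4607, 672).


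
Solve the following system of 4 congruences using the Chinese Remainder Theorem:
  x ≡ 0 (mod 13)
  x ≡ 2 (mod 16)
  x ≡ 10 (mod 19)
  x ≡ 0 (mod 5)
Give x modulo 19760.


Product of moduli M = 13 · 16 · 19 · 5 = 19760.
Merge one congruence at a time:
  Start: x ≡ 0 (mod 13).
  Combine with x ≡ 2 (mod 16); new modulus lcm = 208.
    Write x = 0 + 13·t and substitute into x ≡ 2 (mod 16): 13·t ≡ 2 − 0 = 2 (mod 16).
    The inverse of 13 mod 16 is 5 (since 13·5 = 65 = 4·16 + 1), so t ≡ 5·2 = 10 ≡ 10 (mod 16).
    Then x = 0 + 13·10 = 130, valid modulo lcm(13, 16) = 208: x ≡ 130 (mod 208).
  Combine with x ≡ 10 (mod 19); new modulus lcm = 3952.
    Write x = 130 + 208·t and substitute into x ≡ 10 (mod 19): 208·t ≡ 10 − 130 = -120 (mod 19).
    Reduce coefficients mod 19: 18·t ≡ 13 (mod 19).
    The inverse of 18 mod 19 is 18 (since 18·18 = 324 = 17·19 + 1), so t ≡ 18·13 = 234 ≡ 6 (mod 19).
    Then x = 130 + 208·6 = 1378, valid modulo lcm(208, 19) = 3952: x ≡ 1378 (mod 3952).
  Combine with x ≡ 0 (mod 5); new modulus lcm = 19760.
    Write x = 1378 + 3952·t and substitute into x ≡ 0 (mod 5): 3952·t ≡ 0 − 1378 = -1378 (mod 5).
    Reduce coefficients mod 5: 2·t ≡ 2 (mod 5).
    The inverse of 2 mod 5 is 3 (since 2·3 = 6 = 1·5 + 1), so t ≡ 3·2 = 6 ≡ 1 (mod 5).
    Then x = 1378 + 3952·1 = 5330, valid modulo lcm(3952, 5) = 19760: x ≡ 5330 (mod 19760).
Verify against each original: 5330 mod 13 = 0, 5330 mod 16 = 2, 5330 mod 19 = 10, 5330 mod 5 = 0.

x ≡ 5330 (mod 19760).


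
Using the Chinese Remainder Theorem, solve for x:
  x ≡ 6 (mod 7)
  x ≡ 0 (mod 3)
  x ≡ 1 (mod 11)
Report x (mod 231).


Moduli 7, 3, 11 are pairwise coprime; by CRT there is a unique solution modulo M = 7 · 3 · 11 = 231.
Solve pairwise, accumulating the modulus:
  Start with x ≡ 6 (mod 7).
  Combine with x ≡ 0 (mod 3): since gcd(7, 3) = 1, we get a unique residue mod 21.
    Write x = 6 + 7·t and substitute into x ≡ 0 (mod 3): 7·t ≡ 0 − 6 = -6 (mod 3).
    Reduce coefficients mod 3: 1·t ≡ 0 (mod 3).
    So t ≡ 0 (mod 3).
    Then x = 6 + 7·0 = 6, valid modulo lcm(7, 3) = 21: x ≡ 6 (mod 21).
  Combine with x ≡ 1 (mod 11): since gcd(21, 11) = 1, we get a unique residue mod 231.
    Write x = 6 + 21·t and substitute into x ≡ 1 (mod 11): 21·t ≡ 1 − 6 = -5 (mod 11).
    Reduce coefficients mod 11: 10·t ≡ 6 (mod 11).
    The inverse of 10 mod 11 is 10 (since 10·10 = 100 = 9·11 + 1), so t ≡ 10·6 = 60 ≡ 5 (mod 11).
    Then x = 6 + 21·5 = 111, valid modulo lcm(21, 11) = 231: x ≡ 111 (mod 231).
Verify: 111 mod 7 = 6 ✓, 111 mod 3 = 0 ✓, 111 mod 11 = 1 ✓.

x ≡ 111 (mod 231).


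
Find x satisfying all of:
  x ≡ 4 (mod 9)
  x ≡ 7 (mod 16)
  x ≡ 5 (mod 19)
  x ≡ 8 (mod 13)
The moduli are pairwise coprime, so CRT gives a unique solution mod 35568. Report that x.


Product of moduli M = 9 · 16 · 19 · 13 = 35568.
Merge one congruence at a time:
  Start: x ≡ 4 (mod 9).
  Combine with x ≡ 7 (mod 16); new modulus lcm = 144.
    Write x = 4 + 9·t and substitute into x ≡ 7 (mod 16): 9·t ≡ 7 − 4 = 3 (mod 16).
    The inverse of 9 mod 16 is 9 (since 9·9 = 81 = 5·16 + 1), so t ≡ 9·3 = 27 ≡ 11 (mod 16).
    Then x = 4 + 9·11 = 103, valid modulo lcm(9, 16) = 144: x ≡ 103 (mod 144).
  Combine with x ≡ 5 (mod 19); new modulus lcm = 2736.
    Write x = 103 + 144·t and substitute into x ≡ 5 (mod 19): 144·t ≡ 5 − 103 = -98 (mod 19).
    Reduce coefficients mod 19: 11·t ≡ 16 (mod 19).
    The inverse of 11 mod 19 is 7 (since 11·7 = 77 = 4·19 + 1), so t ≡ 7·16 = 112 ≡ 17 (mod 19).
    Then x = 103 + 144·17 = 2551, valid modulo lcm(144, 19) = 2736: x ≡ 2551 (mod 2736).
  Combine with x ≡ 8 (mod 13); new modulus lcm = 35568.
    Write x = 2551 + 2736·t and substitute into x ≡ 8 (mod 13): 2736·t ≡ 8 − 2551 = -2543 (mod 13).
    Reduce coefficients mod 13: 6·t ≡ 5 (mod 13).
    The inverse of 6 mod 13 is 11 (since 6·11 = 66 = 5·13 + 1), so t ≡ 11·5 = 55 ≡ 3 (mod 13).
    Then x = 2551 + 2736·3 = 10759, valid modulo lcm(2736, 13) = 35568: x ≡ 10759 (mod 35568).
Verify against each original: 10759 mod 9 = 4, 10759 mod 16 = 7, 10759 mod 19 = 5, 10759 mod 13 = 8.

x ≡ 10759 (mod 35568).


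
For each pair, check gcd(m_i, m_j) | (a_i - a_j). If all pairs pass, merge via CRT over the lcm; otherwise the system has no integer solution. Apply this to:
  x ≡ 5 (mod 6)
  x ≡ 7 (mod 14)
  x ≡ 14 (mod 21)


Moduli 6, 14, 21 are not pairwise coprime, so CRT works modulo lcm(m_i) when all pairwise compatibility conditions hold.
Pairwise compatibility: gcd(m_i, m_j) must divide a_i - a_j for every pair.
Merge one congruence at a time:
  Start: x ≡ 5 (mod 6).
  Combine with x ≡ 7 (mod 14): gcd(6, 14) = 2; 7 - 5 = 2, which IS divisible by 2, so compatible.
    Write x = 5 + 6·t and substitute into x ≡ 7 (mod 14): 6·t ≡ 7 − 5 = 2 (mod 14).
    Divide the congruence (and modulus) by g = 2: 3·t ≡ 1 (mod 7).
    The inverse of 3 mod 7 is 5 (since 3·5 = 15 = 2·7 + 1), so t ≡ 5·1 = 5 ≡ 5 (mod 7).
    Then x = 5 + 6·5 = 35, valid modulo lcm(6, 14) = 42: x ≡ 35 (mod 42).
  Combine with x ≡ 14 (mod 21): gcd(42, 21) = 21; 14 - 35 = -21, which IS divisible by 21, so compatible.
    Write x = 35 + 42·t and substitute into x ≡ 14 (mod 21): 42·t ≡ 14 − 35 = -21 (mod 21).
    Divide the congruence (and modulus) by g = 21: 2·t ≡ -1 (mod 1).
    Modulo 1 every t works; take t = 0.
    Then x = 35 + 42·0 = 35, valid modulo lcm(42, 21) = 42: x ≡ 35 (mod 42).
Verify: 35 mod 6 = 5, 35 mod 14 = 7, 35 mod 21 = 14.

x ≡ 35 (mod 42).


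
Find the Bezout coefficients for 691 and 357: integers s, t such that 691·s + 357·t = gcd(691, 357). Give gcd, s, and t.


Euclidean algorithm on (691, 357) — divide until remainder is 0:
  691 = 1 · 357 + 334
  357 = 1 · 334 + 23
  334 = 14 · 23 + 12
  23 = 1 · 12 + 11
  12 = 1 · 11 + 1
  11 = 11 · 1 + 0
gcd(691, 357) = 1.
Track Bezout coefficients alongside the remainders: start with r₀ = 691 = a·1 + b·0 (s = 1, t = 0) and r₁ = 357 = a·0 + b·1 (s = 0, t = 1); each new remainder r_{k+1} = r_{k-1} − q_k·r_k inherits s_{k+1} = s_{k-1} − q_k·s_k, t_{k+1} = t_{k-1} − q_k·t_k, so r_k = a·s_k + b·t_k at every step:
  q = 1: r = 334, s = 1 − 1·0 = 1, t = 0 − 1·1 = -1  (check: 691·1 + 357·(-1) = 334)
  q = 1: r = 23, s = 0 − 1·1 = -1, t = 1 − 1·(-1) = 2  (check: 691·(-1) + 357·2 = 23)
  q = 14: r = 12, s = 1 − 14·(-1) = 15, t = -1 − 14·2 = -29  (check: 691·15 + 357·(-29) = 12)
  q = 1: r = 11, s = -1 − 1·15 = -16, t = 2 − 1·(-29) = 31  (check: 691·(-16) + 357·31 = 11)
  q = 1: r = 1, s = 15 − 1·(-16) = 31, t = -29 − 1·31 = -60  (check: 691·31 + 357·(-60) = 1)
The row with r = 1 (the gcd) gives the Bezout coefficients s = 31, t = -60.
Result: 691 · (31) + 357 · (-60) = 1.

gcd(691, 357) = 1; s = 31, t = -60 (check: 691·31 + 357·(-60) = 1).


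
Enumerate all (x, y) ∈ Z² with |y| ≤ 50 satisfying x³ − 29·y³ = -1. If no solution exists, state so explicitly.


The equation is x³ - 29y³ = -1. For fixed y, x³ = 29·y³ − 1, so a solution requires the RHS to be a perfect cube.
Strategy: iterate y from -50 to 50, compute RHS = 29·y³ − 1, and check whether it is a (positive or negative) perfect cube.
Check small values of y:
  y = 0: RHS = -1 = (-1)³ ⇒ x = -1 works.
  y = 1: RHS = 28 is not a perfect cube.
  y = -1: RHS = -30 is not a perfect cube.
  y = 2: RHS = 231 is not a perfect cube.
  y = -2: RHS = -233 is not a perfect cube.
  y = 3: RHS = 782 is not a perfect cube.
  y = -3: RHS = -784 is not a perfect cube.
Continuing the search up to |y| = 50 finds no further solutions beyond those listed.
Collected solutions: (-1, 0).

Solutions (with |y| ≤ 50): (-1, 0).


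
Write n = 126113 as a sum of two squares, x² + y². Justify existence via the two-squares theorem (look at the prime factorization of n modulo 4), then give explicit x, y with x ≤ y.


Step 1: Factor n = 126113 = 13 · 89 · 109.
Step 2: Check the mod-4 condition on each prime factor: 13 ≡ 1 (mod 4), exponent 1; 89 ≡ 1 (mod 4), exponent 1; 109 ≡ 1 (mod 4), exponent 1.
All primes ≡ 3 (mod 4) appear to even exponent (or don't appear), so by the two-squares theorem n IS expressible as a sum of two squares.
Step 3: Build a representation. Here n = 13 · 89 · 109 is a product of primes ≡ 1 (mod 4). Each prime p ≡ 1 (mod 4) is itself a sum of two squares; find a² by testing p − a² for a perfect square:
  13: 13 − 1² = 12, 13 − 2² = 9 = 3² ⇒ 13 = 2² + 3².
  89: 89 − 1² = 88, 89 − 2² = 85, 89 − 3² = 80, 89 − 4² = 73, 89 − 5² = 64 = 8² ⇒ 89 = 5² + 8².
  109: 109 − 1² = 108, 109 − 2² = 105, 109 − 3² = 100 = 10² ⇒ 109 = 3² + 10².
  Combine using the Brahmagupta–Fibonacci identity (a² + b²)(c² + d²) = (ac − bd)² + (ad + bc)² = (ac + bd)² + (ad − bc)²:
  13 · 89 = 1157: from (2² + 3²)(5² + 8²), take (2·5 − 3·8, 2·8 + 3·5) = (10 − 24, 16 + 15) = (-14, 31); dropping signs (only squares matter) gives (14, 31); check 14² + 31² = 196 + 961 = 1157 ✓.
  1157 · 109 = 126113: from (14² + 31²)(3² + 10²), take (14·3 − 31·10, 14·10 + 31·3) = (42 − 310, 140 + 93) = (-268, 233); dropping signs (only squares matter) gives (268, 233); check 268² + 233² = 71824 + 54289 = 126113 ✓.
Step 4: Order so x ≤ y and verify: 233² + 268² = 54289 + 71824 = 126113 = n. ✓

n = 126113 = 233² + 268² (one valid representation with x ≤ y).
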